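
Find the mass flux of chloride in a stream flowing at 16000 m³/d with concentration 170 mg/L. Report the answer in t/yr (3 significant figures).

993 t/yr

16000 m³/d = 0.1852 m³/s.
Mass flux = Q·C = 0.1852 m³/s × 170 g/m³ = 31.48 g/s.
= 31.48 g/s × 31.56 = 993.5 t/yr.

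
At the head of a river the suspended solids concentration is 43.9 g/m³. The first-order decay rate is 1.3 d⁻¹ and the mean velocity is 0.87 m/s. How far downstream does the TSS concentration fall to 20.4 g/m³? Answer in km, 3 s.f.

44.3 km

From C = C₀·e^(−kt), t = ln(C₀/C)/k = ln(43.9/20.4)/1.3 = 0.7664/1.3 = 0.5895 d.
Distance = v·t = 0.87 m/s × 5.093e+04 s = 4.431e+04 m = 44.31 km.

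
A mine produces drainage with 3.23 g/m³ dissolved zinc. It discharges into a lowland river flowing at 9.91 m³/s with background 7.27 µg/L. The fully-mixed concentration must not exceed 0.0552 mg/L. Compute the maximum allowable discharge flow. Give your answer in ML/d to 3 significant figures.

7.27 µg/L = 0.00727 mg/L.
Mass balance at complete mixing: C_std·(Q_w + Q_r) = Q_w·C_e + Q_r·C_b.
Rearranging, Q_w = Q_r·(C_std − C_b)/(C_e − C_std) = 9.91·(0.0552 − 0.00727) / (3.23 − 0.0552) = 0.1496 m³/s.
= 12.93 ML/d.

12.9 ML/d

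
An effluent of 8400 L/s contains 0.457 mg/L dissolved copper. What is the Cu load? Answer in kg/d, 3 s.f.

332 kg/d

8400 L/s = 8.4 m³/s.
Mass flux = Q·C = 8.4 m³/s × 0.457 g/m³ = 3.839 g/s.
= 3.839 g/s × 86.4 = 331.7 kg/d.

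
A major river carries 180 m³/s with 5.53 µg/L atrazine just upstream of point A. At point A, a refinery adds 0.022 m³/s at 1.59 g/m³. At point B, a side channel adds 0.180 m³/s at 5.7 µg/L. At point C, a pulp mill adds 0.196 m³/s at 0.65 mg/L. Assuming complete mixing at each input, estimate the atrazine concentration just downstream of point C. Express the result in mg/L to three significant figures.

0.00642 mg/L

5.53 µg/L = 0.00553 mg/L.
After input A: C = (180·0.00553 + 0.022·1.59) / 180 = 0.005724 mg/L.
5.7 µg/L = 0.0057 mg/L.
After input B: C = (180·0.005724 + 0.18·0.0057) / 180.2 = 0.005724 mg/L.
After input C: C = (180.2·0.005724 + 0.196·0.65) / 180.4 = 0.006424 mg/L.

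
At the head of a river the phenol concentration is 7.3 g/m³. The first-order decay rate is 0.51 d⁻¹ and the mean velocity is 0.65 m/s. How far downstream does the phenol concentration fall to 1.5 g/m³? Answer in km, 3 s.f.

From C = C₀·e^(−kt), t = ln(C₀/C)/k = ln(7.3/1.5)/0.51 = 1.582/0.51 = 3.103 d.
Distance = v·t = 0.65 m/s × 2.681e+05 s = 1.743e+05 m = 174.3 km.

174 km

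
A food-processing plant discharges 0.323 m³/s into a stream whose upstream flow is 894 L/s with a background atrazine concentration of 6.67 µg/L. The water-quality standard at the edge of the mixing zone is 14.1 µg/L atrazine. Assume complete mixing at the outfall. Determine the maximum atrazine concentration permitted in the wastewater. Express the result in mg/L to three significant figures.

0.0347 mg/L

894 L/s = 0.894 m³/s.
6.67 µg/L = 0.00667 mg/L.
14.1 µg/L = 0.0141 mg/L.
Mass balance: 0.0141·1.217 = 0.323·Cₑ + 0.894·0.00667.
Cₑ = (0.01716 − 0.005963) / 0.323 = 0.03466 mg/L.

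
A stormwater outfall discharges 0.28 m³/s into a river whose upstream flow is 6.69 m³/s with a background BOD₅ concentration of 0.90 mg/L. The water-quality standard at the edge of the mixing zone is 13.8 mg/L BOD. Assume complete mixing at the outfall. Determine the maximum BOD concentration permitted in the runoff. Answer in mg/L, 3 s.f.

Mass balance: 13.8·6.97 = 0.28·Cₑ + 6.69·0.9.
Cₑ = (96.19 − 6.021) / 0.28 = 322 mg/L.

322 mg/L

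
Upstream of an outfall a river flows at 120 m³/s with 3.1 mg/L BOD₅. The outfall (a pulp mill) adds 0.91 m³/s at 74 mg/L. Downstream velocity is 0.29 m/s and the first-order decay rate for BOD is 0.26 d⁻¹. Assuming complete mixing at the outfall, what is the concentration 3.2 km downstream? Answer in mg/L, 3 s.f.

3.51 mg/L

After complete mixing, C₀ = (0.91·74 + 120·3.1) / 120.9 = 3.634 mg/L.
Travel time t = 3200 m / 0.29 m/s = 1.103e+04 s = 0.1277 d.
C = 3.634·exp(−0.26·0.1277) = 3.634·0.9673 = 3.515 mg/L.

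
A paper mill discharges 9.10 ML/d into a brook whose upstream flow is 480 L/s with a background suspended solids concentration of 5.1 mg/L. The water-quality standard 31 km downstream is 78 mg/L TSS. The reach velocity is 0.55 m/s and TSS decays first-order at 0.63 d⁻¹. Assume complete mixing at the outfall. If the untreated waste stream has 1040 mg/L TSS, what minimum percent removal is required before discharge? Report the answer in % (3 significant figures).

9.10 ML/d = 0.1053 m³/s.
480 L/s = 0.48 m³/s.
Travel time to the compliance point: t = 3.1e+04/0.55 = 5.636e+04 s = 0.6524 d; decay factor exp(−0.63·0.6524) = 0.663.
So the concentration just after mixing may be at most 78/0.663 = 117.6 mg/L.
Mass balance: 117.6·0.5853 = 0.1053·Cₑ + 0.48·5.1.
Cₑ = (68.86 − 2.448) / 0.1053 = 630.6 mg/L.
Required removal = 1 − 630.6/1040 = 39.37 %.

39.4 %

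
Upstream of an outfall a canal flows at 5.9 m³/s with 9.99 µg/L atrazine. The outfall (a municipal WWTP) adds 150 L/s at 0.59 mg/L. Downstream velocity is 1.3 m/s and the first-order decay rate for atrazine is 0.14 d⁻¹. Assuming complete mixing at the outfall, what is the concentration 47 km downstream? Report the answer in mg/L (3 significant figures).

0.0230 mg/L

150 L/s = 0.15 m³/s.
9.99 µg/L = 0.00999 mg/L.
After complete mixing, C₀ = (0.15·0.59 + 5.9·0.00999) / 6.05 = 0.02437 mg/L.
Travel time t = 4.7e+04 m / 1.3 m/s = 3.615e+04 s = 0.4184 d.
C = 0.02437·exp(−0.14·0.4184) = 0.02437·0.9431 = 0.02298 mg/L.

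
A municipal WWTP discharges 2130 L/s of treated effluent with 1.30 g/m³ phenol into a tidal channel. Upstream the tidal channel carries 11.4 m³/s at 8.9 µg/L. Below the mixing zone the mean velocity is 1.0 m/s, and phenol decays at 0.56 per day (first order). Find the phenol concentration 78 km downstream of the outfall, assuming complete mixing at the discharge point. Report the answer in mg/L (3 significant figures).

0.128 mg/L

2130 L/s = 2.13 m³/s.
8.9 µg/L = 0.0089 mg/L.
After complete mixing, C₀ = (2.13·1.3 + 11.4·0.0089) / 13.53 = 0.2122 mg/L.
Travel time t = 7.8e+04 m / 1.0 m/s = 7.8e+04 s = 0.9028 d.
C = 0.2122·exp(−0.56·0.9028) = 0.2122·0.6032 = 0.128 mg/L.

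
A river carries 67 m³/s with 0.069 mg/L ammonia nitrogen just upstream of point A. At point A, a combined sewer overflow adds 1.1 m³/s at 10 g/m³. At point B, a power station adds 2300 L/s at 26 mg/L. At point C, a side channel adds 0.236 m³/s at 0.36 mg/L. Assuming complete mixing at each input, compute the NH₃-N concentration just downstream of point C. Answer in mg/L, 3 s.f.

After input A: C = (67·0.069 + 1.1·10) / 68.1 = 0.2294 mg/L.
2300 L/s = 2.3 m³/s.
After input B: C = (68.1·0.2294 + 2.3·26) / 70.4 = 1.071 mg/L.
After input C: C = (70.4·1.071 + 0.236·0.36) / 70.64 = 1.069 mg/L.

1.07 mg/L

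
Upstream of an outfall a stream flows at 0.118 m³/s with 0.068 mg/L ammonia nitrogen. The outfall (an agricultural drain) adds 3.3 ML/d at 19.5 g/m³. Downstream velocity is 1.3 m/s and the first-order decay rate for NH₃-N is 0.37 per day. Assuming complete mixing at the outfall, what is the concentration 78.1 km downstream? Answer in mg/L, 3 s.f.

3.3 ML/d = 0.03819 m³/s.
After complete mixing, C₀ = (0.03819·19.5 + 0.118·0.068) / 0.1562 = 4.82 mg/L.
Travel time t = 7.81e+04 m / 1.3 m/s = 6.008e+04 s = 0.6953 d.
C = 4.82·exp(−0.37·0.6953) = 4.82·0.7732 = 3.726 mg/L.

3.73 mg/L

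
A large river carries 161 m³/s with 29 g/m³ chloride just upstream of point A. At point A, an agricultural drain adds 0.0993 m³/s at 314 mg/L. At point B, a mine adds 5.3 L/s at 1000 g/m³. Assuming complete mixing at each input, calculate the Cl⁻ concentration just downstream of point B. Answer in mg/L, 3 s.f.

29.2 mg/L

After input A: C = (161·29 + 0.0993·314) / 161.1 = 29.18 mg/L.
5.3 L/s = 0.0053 m³/s.
After input B: C = (161.1·29.18 + 0.0053·1000) / 161.1 = 29.21 mg/L.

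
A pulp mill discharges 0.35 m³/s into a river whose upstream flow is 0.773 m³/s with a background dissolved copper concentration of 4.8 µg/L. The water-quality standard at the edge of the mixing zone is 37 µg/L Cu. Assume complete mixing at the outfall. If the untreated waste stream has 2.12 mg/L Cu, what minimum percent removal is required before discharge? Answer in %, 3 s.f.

94.9 %

4.8 µg/L = 0.0048 mg/L.
37 µg/L = 0.037 mg/L.
Mass balance: 0.037·1.123 = 0.35·Cₑ + 0.773·0.0048.
Cₑ = (0.04155 − 0.00371) / 0.35 = 0.1081 mg/L.
Required removal = 1 − 0.1081/2.12 = 94.9 %.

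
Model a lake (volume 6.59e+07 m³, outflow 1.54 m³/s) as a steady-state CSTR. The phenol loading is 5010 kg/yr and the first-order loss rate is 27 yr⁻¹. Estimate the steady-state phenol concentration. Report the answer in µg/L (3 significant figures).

2.74 µg/L

Outflow Q = 1.54 m³/s × 3.156e+07 s/yr = 4.86e+07 m³/yr.
Steady-state CSTR mass balance: W = Q·C + k·V·C, so C = W/(Q + kV).
Q + kV = 4.86e+07 + 27·6.59e+07 = 1.828e+09 m³/yr.
C = 5010/1.828e+09 = 2.741e-06 kg/m³ = 0.002741 mg/L = 2.741 µg/L.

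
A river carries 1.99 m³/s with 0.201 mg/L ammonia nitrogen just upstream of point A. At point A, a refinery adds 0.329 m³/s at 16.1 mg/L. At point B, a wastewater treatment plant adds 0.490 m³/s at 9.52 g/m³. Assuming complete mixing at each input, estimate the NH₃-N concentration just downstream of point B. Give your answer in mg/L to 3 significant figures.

3.69 mg/L

After input A: C = (1.99·0.201 + 0.329·16.1) / 2.319 = 2.457 mg/L.
After input B: C = (2.319·2.457 + 0.49·9.52) / 2.809 = 3.689 mg/L.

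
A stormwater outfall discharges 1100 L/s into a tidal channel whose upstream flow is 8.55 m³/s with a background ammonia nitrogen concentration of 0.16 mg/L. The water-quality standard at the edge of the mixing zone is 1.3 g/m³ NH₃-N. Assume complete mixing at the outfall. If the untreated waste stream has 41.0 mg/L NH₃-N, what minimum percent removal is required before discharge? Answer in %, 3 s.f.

75.2 %

1100 L/s = 1.1 m³/s.
Mass balance: 1.3·9.65 = 1.1·Cₑ + 8.55·0.16.
Cₑ = (12.55 − 1.368) / 1.1 = 10.16 mg/L.
Required removal = 1 − 10.16/41.0 = 75.22 %.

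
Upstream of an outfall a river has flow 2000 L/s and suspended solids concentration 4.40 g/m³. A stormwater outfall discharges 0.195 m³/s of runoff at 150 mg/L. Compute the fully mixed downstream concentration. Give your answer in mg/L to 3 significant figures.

17.3 mg/L

2000 L/s = 2 m³/s.
Conservation of mass across the mixing zone: C = (0.195·150 + 2·4.4) / (0.195 + 2) = 38.05/2.195 = 17.33 mg/L.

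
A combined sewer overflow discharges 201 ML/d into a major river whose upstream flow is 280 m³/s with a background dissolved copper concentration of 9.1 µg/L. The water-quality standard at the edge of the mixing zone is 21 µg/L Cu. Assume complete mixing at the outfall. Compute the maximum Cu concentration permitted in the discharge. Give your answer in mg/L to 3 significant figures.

201 ML/d = 2.326 m³/s.
9.1 µg/L = 0.0091 mg/L.
21 µg/L = 0.021 mg/L.
Mass balance: 0.021·282.3 = 2.326·Cₑ + 280·0.0091.
Cₑ = (5.929 − 2.548) / 2.326 = 1.453 mg/L.

1.45 mg/L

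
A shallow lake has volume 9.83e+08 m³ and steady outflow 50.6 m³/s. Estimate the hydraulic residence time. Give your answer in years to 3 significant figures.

0.616 yr

Q = 50.6 m³/s × 3.156e+07 s/yr = 1.597e+09 m³/yr.
Hydraulic residence time τ = V/Q = 9.83e+08/1.597e+09 = 0.6156 yr.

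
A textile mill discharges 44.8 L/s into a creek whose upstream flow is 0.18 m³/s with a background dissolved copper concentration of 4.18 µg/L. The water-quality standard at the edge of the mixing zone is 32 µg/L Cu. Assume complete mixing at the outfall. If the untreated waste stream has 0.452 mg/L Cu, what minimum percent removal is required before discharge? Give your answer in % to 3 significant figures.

68.2 %

44.8 L/s = 0.0448 m³/s.
4.18 µg/L = 0.00418 mg/L.
32 µg/L = 0.032 mg/L.
Mass balance: 0.032·0.2248 = 0.0448·Cₑ + 0.18·0.00418.
Cₑ = (0.007194 − 0.0007524) / 0.0448 = 0.1438 mg/L.
Required removal = 1 − 0.1438/0.452 = 68.19 %.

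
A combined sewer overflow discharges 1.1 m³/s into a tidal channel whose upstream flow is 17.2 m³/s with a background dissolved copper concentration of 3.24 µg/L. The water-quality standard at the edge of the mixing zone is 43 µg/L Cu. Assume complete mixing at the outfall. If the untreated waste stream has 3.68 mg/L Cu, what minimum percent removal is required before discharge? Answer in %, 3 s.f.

3.24 µg/L = 0.00324 mg/L.
43 µg/L = 0.043 mg/L.
Mass balance: 0.043·18.3 = 1.1·Cₑ + 17.2·0.00324.
Cₑ = (0.7869 − 0.05573) / 1.1 = 0.6647 mg/L.
Required removal = 1 − 0.6647/3.68 = 81.94 %.

81.9 %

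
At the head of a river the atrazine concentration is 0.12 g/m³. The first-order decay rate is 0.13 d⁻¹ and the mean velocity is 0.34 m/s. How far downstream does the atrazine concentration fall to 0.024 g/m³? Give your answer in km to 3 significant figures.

From C = C₀·e^(−kt), t = ln(C₀/C)/k = ln(0.12/0.024)/0.13 = 1.609/0.13 = 12.38 d.
Distance = v·t = 0.34 m/s × 1.07e+06 s = 3.637e+05 m = 363.7 km.

364 km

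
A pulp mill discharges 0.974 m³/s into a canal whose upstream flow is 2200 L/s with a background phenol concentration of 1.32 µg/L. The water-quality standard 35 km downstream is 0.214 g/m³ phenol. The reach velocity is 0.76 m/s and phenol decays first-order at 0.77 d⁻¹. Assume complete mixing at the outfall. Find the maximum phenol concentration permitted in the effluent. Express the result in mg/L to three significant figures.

2200 L/s = 2.2 m³/s.
1.32 µg/L = 0.00132 mg/L.
Travel time to the compliance point: t = 3.5e+04/0.76 = 4.605e+04 s = 0.533 d; decay factor exp(−0.77·0.533) = 0.6634.
So the concentration just after mixing may be at most 0.214/0.6634 = 0.3226 mg/L.
Mass balance: 0.3226·3.174 = 0.974·Cₑ + 2.2·0.00132.
Cₑ = (1.024 − 0.002904) / 0.974 = 1.048 mg/L.

1.05 mg/L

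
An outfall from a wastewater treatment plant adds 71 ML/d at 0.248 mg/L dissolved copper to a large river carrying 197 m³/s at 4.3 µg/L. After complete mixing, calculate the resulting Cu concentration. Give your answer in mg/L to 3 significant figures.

0.00531 mg/L

71 ML/d = 0.8218 m³/s.
4.3 µg/L = 0.0043 mg/L.
By mass balance at complete mixing, C = (0.8218·0.248 + 197·0.0043) / (0.8218 + 197) = 1.051/197.8 = 0.005312 mg/L.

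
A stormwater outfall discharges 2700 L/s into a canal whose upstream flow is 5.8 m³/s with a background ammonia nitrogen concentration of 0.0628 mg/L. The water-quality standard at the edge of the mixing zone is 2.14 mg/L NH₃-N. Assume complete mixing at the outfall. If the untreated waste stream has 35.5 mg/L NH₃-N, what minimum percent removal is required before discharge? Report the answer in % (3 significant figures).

81.4 %

2700 L/s = 2.7 m³/s.
Mass balance: 2.14·8.5 = 2.7·Cₑ + 5.8·0.0628.
Cₑ = (18.19 − 0.3642) / 2.7 = 6.602 mg/L.
Required removal = 1 − 6.602/35.5 = 81.4 %.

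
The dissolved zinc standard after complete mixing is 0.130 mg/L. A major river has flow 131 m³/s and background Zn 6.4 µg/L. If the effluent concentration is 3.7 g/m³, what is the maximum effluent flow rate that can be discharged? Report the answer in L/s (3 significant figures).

6.4 µg/L = 0.0064 mg/L.
Mass balance at complete mixing: C_std·(Q_w + Q_r) = Q_w·C_e + Q_r·C_b.
Rearranging, Q_w = Q_r·(C_std − C_b)/(C_e − C_std) = 131·(0.13 − 0.0064) / (3.7 − 0.13) = 4.535 m³/s.
= 4535 L/s.

4540 L/s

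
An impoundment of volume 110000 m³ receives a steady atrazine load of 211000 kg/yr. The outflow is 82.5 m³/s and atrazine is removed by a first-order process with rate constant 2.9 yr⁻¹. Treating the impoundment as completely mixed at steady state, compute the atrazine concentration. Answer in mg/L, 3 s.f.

Outflow Q = 82.5 m³/s × 3.156e+07 s/yr = 2.604e+09 m³/yr.
Steady-state CSTR mass balance: W = Q·C + k·V·C, so C = W/(Q + kV).
Q + kV = 2.604e+09 + 2.9·110000 = 2.604e+09 m³/yr.
C = 211000/2.604e+09 = 8.103e-05 kg/m³ = 0.08103 mg/L.

0.0810 mg/L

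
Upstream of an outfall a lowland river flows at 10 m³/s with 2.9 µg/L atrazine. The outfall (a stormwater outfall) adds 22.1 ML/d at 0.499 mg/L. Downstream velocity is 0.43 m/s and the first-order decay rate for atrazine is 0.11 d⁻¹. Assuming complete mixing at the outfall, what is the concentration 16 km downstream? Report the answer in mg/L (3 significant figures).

22.1 ML/d = 0.2558 m³/s.
2.9 µg/L = 0.0029 mg/L.
After complete mixing, C₀ = (0.2558·0.499 + 10·0.0029) / 10.26 = 0.01527 mg/L.
Travel time t = 1.6e+04 m / 0.43 m/s = 3.721e+04 s = 0.4307 d.
C = 0.01527·exp(−0.11·0.4307) = 0.01527·0.9537 = 0.01457 mg/L.

0.0146 mg/L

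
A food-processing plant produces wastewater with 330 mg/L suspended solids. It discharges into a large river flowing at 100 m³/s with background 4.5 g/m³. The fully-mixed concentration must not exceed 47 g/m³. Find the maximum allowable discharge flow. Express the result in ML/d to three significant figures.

Mass balance at complete mixing: C_std·(Q_w + Q_r) = Q_w·C_e + Q_r·C_b.
Rearranging, Q_w = Q_r·(C_std − C_b)/(C_e − C_std) = 100·(47 − 4.5) / (330 − 47) = 15.02 m³/s.
= 1298 ML/d.

1300 ML/d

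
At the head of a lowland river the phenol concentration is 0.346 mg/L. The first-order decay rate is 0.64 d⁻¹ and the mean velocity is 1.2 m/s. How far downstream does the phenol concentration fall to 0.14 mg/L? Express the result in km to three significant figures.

147 km

From C = C₀·e^(−kt), t = ln(C₀/C)/k = ln(0.346/0.14)/0.64 = 0.9048/0.64 = 1.414 d.
Distance = v·t = 1.2 m/s × 1.221e+05 s = 1.466e+05 m = 146.6 km.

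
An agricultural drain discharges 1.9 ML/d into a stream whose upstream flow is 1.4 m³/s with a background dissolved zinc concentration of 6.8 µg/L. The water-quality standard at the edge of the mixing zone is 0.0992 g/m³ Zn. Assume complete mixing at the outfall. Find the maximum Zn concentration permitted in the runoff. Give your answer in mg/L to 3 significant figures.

5.98 mg/L

1.9 ML/d = 0.02199 m³/s.
6.8 µg/L = 0.0068 mg/L.
Mass balance: 0.0992·1.422 = 0.02199·Cₑ + 1.4·0.0068.
Cₑ = (0.1411 − 0.00952) / 0.02199 = 5.982 mg/L.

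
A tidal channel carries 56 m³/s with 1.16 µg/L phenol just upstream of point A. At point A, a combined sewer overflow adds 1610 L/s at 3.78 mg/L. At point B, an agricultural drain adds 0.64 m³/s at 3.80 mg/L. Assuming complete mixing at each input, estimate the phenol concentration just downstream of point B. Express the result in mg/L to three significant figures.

0.147 mg/L

1.16 µg/L = 0.00116 mg/L.
1610 L/s = 1.61 m³/s.
After input A: C = (56·0.00116 + 1.61·3.78) / 57.61 = 0.1068 mg/L.
After input B: C = (57.61·0.1068 + 0.64·3.8) / 58.25 = 0.1473 mg/L.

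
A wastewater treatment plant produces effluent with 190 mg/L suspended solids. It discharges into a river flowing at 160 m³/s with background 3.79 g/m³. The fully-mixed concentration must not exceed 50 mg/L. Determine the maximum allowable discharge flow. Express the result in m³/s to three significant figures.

52.8 m³/s

Mass balance at complete mixing: C_std·(Q_w + Q_r) = Q_w·C_e + Q_r·C_b.
Rearranging, Q_w = Q_r·(C_std − C_b)/(C_e − C_std) = 160·(50 − 3.79) / (190 − 50) = 52.81 m³/s.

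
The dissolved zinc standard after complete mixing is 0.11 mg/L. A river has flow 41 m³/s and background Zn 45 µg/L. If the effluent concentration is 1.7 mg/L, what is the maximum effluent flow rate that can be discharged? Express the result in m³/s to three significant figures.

45 µg/L = 0.045 mg/L.
Mass balance at complete mixing: C_std·(Q_w + Q_r) = Q_w·C_e + Q_r·C_b.
Rearranging, Q_w = Q_r·(C_std − C_b)/(C_e − C_std) = 41·(0.11 − 0.045) / (1.7 − 0.11) = 1.676 m³/s.

1.68 m³/s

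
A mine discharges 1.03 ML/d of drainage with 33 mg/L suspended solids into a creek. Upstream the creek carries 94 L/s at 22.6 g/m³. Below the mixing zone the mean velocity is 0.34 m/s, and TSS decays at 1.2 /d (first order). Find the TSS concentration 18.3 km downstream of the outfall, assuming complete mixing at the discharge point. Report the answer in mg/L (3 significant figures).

11.3 mg/L

1.03 ML/d = 0.01192 m³/s.
94 L/s = 0.094 m³/s.
After complete mixing, C₀ = (0.01192·33 + 0.094·22.6) / 0.1059 = 23.77 mg/L.
Travel time t = 1.83e+04 m / 0.34 m/s = 5.382e+04 s = 0.623 d.
C = 23.77·exp(−1.2·0.623) = 23.77·0.4735 = 11.26 mg/L.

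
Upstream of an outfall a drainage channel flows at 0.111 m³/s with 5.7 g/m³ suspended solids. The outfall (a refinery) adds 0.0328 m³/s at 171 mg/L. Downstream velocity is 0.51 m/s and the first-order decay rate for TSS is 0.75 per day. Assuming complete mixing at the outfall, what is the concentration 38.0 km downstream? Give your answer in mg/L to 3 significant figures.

22.7 mg/L

After complete mixing, C₀ = (0.0328·171 + 0.111·5.7) / 0.1438 = 43.4 mg/L.
Travel time t = 3.8e+04 m / 0.51 m/s = 7.451e+04 s = 0.8624 d.
C = 43.4·exp(−0.75·0.8624) = 43.4·0.5237 = 22.73 mg/L.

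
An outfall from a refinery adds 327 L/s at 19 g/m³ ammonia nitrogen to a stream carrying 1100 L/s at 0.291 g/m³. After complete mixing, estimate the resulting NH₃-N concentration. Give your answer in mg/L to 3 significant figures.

327 L/s = 0.327 m³/s.
1100 L/s = 1.1 m³/s.
By mass balance at complete mixing, C = (0.327·19 + 1.1·0.291) / (0.327 + 1.1) = 6.533/1.427 = 4.578 mg/L.

4.58 mg/L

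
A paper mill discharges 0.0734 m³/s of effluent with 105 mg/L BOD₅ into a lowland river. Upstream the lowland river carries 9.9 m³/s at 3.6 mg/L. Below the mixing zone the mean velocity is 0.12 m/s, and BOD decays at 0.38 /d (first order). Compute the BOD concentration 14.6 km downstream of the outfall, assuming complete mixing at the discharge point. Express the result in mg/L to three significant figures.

2.55 mg/L

After complete mixing, C₀ = (0.0734·105 + 9.9·3.6) / 9.973 = 4.346 mg/L.
Travel time t = 1.46e+04 m / 0.12 m/s = 1.217e+05 s = 1.408 d.
C = 4.346·exp(−0.38·1.408) = 4.346·0.5856 = 2.545 mg/L.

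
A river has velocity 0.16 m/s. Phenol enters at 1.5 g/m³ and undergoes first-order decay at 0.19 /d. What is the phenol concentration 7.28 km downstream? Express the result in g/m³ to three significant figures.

Travel time t = 7.28 km / 0.16 m/s = 7280/0.16 = 4.55e+04 s = 0.5266 d.
First-order decay: C = 1.5·exp(−0.19·0.5266) = 1.5·0.9048 = 1.357 g/m³.

1.36 g/m³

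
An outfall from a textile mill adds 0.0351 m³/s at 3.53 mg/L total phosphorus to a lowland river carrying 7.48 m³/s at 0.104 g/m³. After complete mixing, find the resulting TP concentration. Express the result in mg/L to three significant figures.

0.120 mg/L

Flow-weighted mixing gives C = (0.0351·3.53 + 7.48·0.104) / (0.0351 + 7.48) = 0.9018/7.515 = 0.12 mg/L.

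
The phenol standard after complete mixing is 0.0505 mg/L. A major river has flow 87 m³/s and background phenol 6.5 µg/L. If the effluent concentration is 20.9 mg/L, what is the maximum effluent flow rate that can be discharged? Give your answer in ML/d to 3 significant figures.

15.9 ML/d

6.5 µg/L = 0.0065 mg/L.
Mass balance at complete mixing: C_std·(Q_w + Q_r) = Q_w·C_e + Q_r·C_b.
Rearranging, Q_w = Q_r·(C_std − C_b)/(C_e − C_std) = 87·(0.0505 − 0.0065) / (20.9 − 0.0505) = 0.1836 m³/s.
= 15.86 ML/d.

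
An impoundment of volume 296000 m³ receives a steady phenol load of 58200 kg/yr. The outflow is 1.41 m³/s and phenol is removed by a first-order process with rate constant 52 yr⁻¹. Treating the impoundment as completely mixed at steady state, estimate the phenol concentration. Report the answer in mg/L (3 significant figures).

Outflow Q = 1.41 m³/s × 3.156e+07 s/yr = 4.45e+07 m³/yr.
Steady-state CSTR mass balance: W = Q·C + k·V·C, so C = W/(Q + kV).
Q + kV = 4.45e+07 + 52·296000 = 5.989e+07 m³/yr.
C = 58200/5.989e+07 = 0.0009718 kg/m³ = 0.9718 mg/L.

0.972 mg/L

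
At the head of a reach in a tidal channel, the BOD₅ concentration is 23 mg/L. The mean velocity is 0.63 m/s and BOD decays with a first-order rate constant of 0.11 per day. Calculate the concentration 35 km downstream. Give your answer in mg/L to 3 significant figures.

21.4 mg/L

Travel time t = 35 km / 0.63 m/s = 3.5e+04/0.63 = 5.556e+04 s = 0.643 d.
First-order decay: C = 23·exp(−0.11·0.643) = 23·0.9317 = 21.43 mg/L.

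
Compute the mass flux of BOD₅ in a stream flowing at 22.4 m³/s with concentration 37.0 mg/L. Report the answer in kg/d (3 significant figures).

Mass flux = Q·C = 22.4 m³/s × 37 g/m³ = 828.8 g/s.
= 828.8 g/s × 86.4 = 7.161e+04 kg/d.

71600 kg/d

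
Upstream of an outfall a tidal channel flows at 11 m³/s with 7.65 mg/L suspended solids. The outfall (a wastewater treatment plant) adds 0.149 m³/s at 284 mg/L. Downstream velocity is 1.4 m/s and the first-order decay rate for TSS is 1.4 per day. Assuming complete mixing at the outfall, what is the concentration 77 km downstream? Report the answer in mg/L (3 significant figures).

4.65 mg/L

After complete mixing, C₀ = (0.149·284 + 11·7.65) / 11.15 = 11.34 mg/L.
Travel time t = 7.7e+04 m / 1.4 m/s = 5.5e+04 s = 0.6366 d.
C = 11.34·exp(−1.4·0.6366) = 11.34·0.4102 = 4.653 mg/L.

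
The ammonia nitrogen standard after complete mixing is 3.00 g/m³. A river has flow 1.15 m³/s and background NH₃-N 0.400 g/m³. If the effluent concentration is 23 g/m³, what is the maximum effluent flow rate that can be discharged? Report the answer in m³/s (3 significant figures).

0.149 m³/s

Mass balance at complete mixing: C_std·(Q_w + Q_r) = Q_w·C_e + Q_r·C_b.
Rearranging, Q_w = Q_r·(C_std − C_b)/(C_e − C_std) = 1.15·(3 − 0.4) / (23 − 3) = 0.1495 m³/s.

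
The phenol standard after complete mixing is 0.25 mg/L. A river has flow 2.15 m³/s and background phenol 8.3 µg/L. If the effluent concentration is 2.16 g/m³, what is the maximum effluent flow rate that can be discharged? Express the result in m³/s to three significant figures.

0.272 m³/s

8.3 µg/L = 0.0083 mg/L.
Mass balance at complete mixing: C_std·(Q_w + Q_r) = Q_w·C_e + Q_r·C_b.
Rearranging, Q_w = Q_r·(C_std − C_b)/(C_e − C_std) = 2.15·(0.25 − 0.0083) / (2.16 − 0.25) = 0.2721 m³/s.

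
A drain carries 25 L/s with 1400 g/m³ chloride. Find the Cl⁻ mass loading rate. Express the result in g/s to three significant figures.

35.0 g/s

25 L/s = 0.025 m³/s.
Mass flux = Q·C = 0.025 m³/s × 1400 g/m³ = 35 g/s.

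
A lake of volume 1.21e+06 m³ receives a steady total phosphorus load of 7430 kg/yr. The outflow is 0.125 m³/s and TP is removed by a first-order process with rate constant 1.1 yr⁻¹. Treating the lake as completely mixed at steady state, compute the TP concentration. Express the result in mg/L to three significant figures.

Outflow Q = 0.125 m³/s × 3.156e+07 s/yr = 3.945e+06 m³/yr.
Steady-state CSTR mass balance: W = Q·C + k·V·C, so C = W/(Q + kV).
Q + kV = 3.945e+06 + 1.1·1.21e+06 = 5.276e+06 m³/yr.
C = 7430/5.276e+06 = 0.001408 kg/m³ = 1.408 mg/L.

1.41 mg/L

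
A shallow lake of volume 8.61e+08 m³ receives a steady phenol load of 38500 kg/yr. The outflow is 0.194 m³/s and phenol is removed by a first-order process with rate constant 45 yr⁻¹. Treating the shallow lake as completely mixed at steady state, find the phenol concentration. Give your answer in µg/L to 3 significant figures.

Outflow Q = 0.194 m³/s × 3.156e+07 s/yr = 6.122e+06 m³/yr.
Steady-state CSTR mass balance: W = Q·C + k·V·C, so C = W/(Q + kV).
Q + kV = 6.122e+06 + 45·8.61e+08 = 3.875e+10 m³/yr.
C = 38500/3.875e+10 = 9.935e-07 kg/m³ = 0.0009935 mg/L = 0.9935 µg/L.

0.994 µg/L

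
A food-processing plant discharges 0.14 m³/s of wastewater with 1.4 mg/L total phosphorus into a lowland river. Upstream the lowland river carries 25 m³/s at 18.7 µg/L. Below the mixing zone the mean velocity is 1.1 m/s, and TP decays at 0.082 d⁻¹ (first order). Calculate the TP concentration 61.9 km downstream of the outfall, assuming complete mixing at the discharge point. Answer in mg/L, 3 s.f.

18.7 µg/L = 0.0187 mg/L.
After complete mixing, C₀ = (0.14·1.4 + 25·0.0187) / 25.14 = 0.02639 mg/L.
Travel time t = 6.19e+04 m / 1.1 m/s = 5.627e+04 s = 0.6513 d.
C = 0.02639·exp(−0.082·0.6513) = 0.02639·0.948 = 0.02502 mg/L.

0.0250 mg/L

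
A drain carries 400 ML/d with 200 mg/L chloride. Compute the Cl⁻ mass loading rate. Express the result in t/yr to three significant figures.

400 ML/d = 4.63 m³/s.
Mass flux = Q·C = 4.63 m³/s × 200 g/m³ = 925.9 g/s.
= 925.9 g/s × 31.56 = 2.922e+04 t/yr.

29200 t/yr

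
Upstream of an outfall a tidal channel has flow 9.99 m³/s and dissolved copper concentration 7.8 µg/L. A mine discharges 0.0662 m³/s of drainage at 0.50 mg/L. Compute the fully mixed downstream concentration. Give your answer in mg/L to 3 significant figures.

7.8 µg/L = 0.0078 mg/L.
Conservation of mass across the mixing zone: C = (0.0662·0.5 + 9.99·0.0078) / (0.0662 + 9.99) = 0.111/10.06 = 0.01104 mg/L.

0.0110 mg/L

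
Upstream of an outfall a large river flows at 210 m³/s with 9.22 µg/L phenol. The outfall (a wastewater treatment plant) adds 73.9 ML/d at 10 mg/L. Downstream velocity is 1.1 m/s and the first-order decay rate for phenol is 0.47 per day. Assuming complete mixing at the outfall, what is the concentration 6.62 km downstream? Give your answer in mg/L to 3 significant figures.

73.9 ML/d = 0.8553 m³/s.
9.22 µg/L = 0.00922 mg/L.
After complete mixing, C₀ = (0.8553·10 + 210·0.00922) / 210.9 = 0.04975 mg/L.
Travel time t = 6620 m / 1.1 m/s = 6018 s = 0.06965 d.
C = 0.04975·exp(−0.47·0.06965) = 0.04975·0.9678 = 0.04814 mg/L.

0.0481 mg/L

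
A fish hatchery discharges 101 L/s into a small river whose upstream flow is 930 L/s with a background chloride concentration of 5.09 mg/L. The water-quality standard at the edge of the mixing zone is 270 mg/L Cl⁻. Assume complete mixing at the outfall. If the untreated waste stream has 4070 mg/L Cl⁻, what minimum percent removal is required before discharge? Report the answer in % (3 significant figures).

33.4 %

101 L/s = 0.101 m³/s.
930 L/s = 0.93 m³/s.
Mass balance: 270·1.031 = 0.101·Cₑ + 0.93·5.09.
Cₑ = (278.4 − 4.734) / 0.101 = 2709 mg/L.
Required removal = 1 − 2709/4070 = 33.43 %.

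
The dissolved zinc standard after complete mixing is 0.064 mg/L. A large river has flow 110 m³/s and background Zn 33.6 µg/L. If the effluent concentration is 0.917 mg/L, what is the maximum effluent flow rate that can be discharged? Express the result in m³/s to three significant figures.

3.92 m³/s

33.6 µg/L = 0.0336 mg/L.
Mass balance at complete mixing: C_std·(Q_w + Q_r) = Q_w·C_e + Q_r·C_b.
Rearranging, Q_w = Q_r·(C_std − C_b)/(C_e − C_std) = 110·(0.064 − 0.0336) / (0.917 − 0.064) = 3.92 m³/s.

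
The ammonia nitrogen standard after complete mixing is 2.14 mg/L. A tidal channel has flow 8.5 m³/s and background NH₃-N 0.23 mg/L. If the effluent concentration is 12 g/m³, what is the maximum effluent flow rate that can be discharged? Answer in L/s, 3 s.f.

Mass balance at complete mixing: C_std·(Q_w + Q_r) = Q_w·C_e + Q_r·C_b.
Rearranging, Q_w = Q_r·(C_std − C_b)/(C_e − C_std) = 8.5·(2.14 − 0.23) / (12 − 2.14) = 1.647 m³/s.
= 1647 L/s.

1650 L/s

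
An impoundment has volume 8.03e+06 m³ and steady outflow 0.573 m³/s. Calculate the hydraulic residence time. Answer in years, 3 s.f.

Q = 0.573 m³/s × 3.156e+07 s/yr = 1.808e+07 m³/yr.
Hydraulic residence time τ = V/Q = 8.03e+06/1.808e+07 = 0.4441 yr.

0.444 yr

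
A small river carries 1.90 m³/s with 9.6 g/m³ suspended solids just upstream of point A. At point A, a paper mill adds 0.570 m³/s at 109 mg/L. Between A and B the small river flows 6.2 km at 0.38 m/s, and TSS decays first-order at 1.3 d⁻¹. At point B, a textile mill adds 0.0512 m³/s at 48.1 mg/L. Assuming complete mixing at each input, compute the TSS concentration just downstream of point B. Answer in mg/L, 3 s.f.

After input A: C = (1.9·9.6 + 0.57·109) / 2.47 = 32.54 mg/L.
Over the 6.2 km reach to input B (t = 1.632e+04 s = 0.1888 d), decay gives C = 32.54·exp(−1.3·0.1888) = 25.46 mg/L.
After input B: C = (2.47·25.46 + 0.0512·48.1) / 2.521 = 25.92 mg/L.

25.9 mg/L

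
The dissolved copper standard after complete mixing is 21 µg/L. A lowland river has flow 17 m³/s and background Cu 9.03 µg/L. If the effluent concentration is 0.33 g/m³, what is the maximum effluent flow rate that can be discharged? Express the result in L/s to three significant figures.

9.03 µg/L = 0.00903 mg/L.
21 µg/L = 0.021 mg/L.
Mass balance at complete mixing: C_std·(Q_w + Q_r) = Q_w·C_e + Q_r·C_b.
Rearranging, Q_w = Q_r·(C_std − C_b)/(C_e − C_std) = 17·(0.021 − 0.00903) / (0.33 − 0.021) = 0.6585 m³/s.
= 658.5 L/s.

659 L/s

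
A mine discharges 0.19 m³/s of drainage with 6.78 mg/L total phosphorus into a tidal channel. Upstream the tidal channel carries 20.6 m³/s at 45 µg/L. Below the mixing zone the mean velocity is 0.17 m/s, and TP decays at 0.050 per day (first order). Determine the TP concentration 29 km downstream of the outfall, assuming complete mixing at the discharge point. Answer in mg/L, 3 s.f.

45 µg/L = 0.045 mg/L.
After complete mixing, C₀ = (0.19·6.78 + 20.6·0.045) / 20.79 = 0.1066 mg/L.
Travel time t = 2.9e+04 m / 0.17 m/s = 1.706e+05 s = 1.974 d.
C = 0.1066·exp(−0.050·1.974) = 0.1066·0.906 = 0.09654 mg/L.

0.0965 mg/L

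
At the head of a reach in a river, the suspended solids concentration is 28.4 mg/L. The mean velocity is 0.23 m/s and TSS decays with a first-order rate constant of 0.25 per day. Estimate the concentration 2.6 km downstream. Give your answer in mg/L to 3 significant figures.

27.5 mg/L

Travel time t = 2.6 km / 0.23 m/s = 2600/0.23 = 1.13e+04 s = 0.1308 d.
First-order decay: C = 28.4·exp(−0.25·0.1308) = 28.4·0.9678 = 27.49 mg/L.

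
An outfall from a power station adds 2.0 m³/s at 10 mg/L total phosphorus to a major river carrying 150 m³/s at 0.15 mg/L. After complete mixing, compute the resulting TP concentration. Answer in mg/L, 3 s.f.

0.280 mg/L

Flow-weighted mixing gives C = (2·10 + 150·0.15) / (2 + 150) = 42.5/152 = 0.2796 mg/L.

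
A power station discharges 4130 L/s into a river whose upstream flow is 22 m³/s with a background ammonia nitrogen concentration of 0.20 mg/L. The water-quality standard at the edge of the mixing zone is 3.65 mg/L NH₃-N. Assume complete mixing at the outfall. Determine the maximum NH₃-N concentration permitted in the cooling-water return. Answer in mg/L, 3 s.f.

4130 L/s = 4.13 m³/s.
Mass balance: 3.65·26.13 = 4.13·Cₑ + 22·0.2.
Cₑ = (95.37 − 4.4) / 4.13 = 22.03 mg/L.

22.0 mg/L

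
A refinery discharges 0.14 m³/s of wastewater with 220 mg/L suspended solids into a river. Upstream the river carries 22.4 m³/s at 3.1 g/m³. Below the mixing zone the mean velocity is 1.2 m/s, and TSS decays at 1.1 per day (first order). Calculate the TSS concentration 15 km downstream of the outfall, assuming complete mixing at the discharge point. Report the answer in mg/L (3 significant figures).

3.79 mg/L

After complete mixing, C₀ = (0.14·220 + 22.4·3.1) / 22.54 = 4.447 mg/L.
Travel time t = 1.5e+04 m / 1.2 m/s = 1.25e+04 s = 0.1447 d.
C = 4.447·exp(−1.1·0.1447) = 4.447·0.8529 = 3.793 mg/L.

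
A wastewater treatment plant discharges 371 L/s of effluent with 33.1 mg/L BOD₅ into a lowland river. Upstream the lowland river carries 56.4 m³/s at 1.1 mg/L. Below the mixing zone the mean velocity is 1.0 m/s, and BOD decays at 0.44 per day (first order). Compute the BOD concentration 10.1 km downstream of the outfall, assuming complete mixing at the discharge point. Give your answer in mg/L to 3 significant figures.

1.24 mg/L

371 L/s = 0.371 m³/s.
After complete mixing, C₀ = (0.371·33.1 + 56.4·1.1) / 56.77 = 1.309 mg/L.
Travel time t = 1.01e+04 m / 1.0 m/s = 1.01e+04 s = 0.1169 d.
C = 1.309·exp(−0.44·0.1169) = 1.309·0.9499 = 1.243 mg/L.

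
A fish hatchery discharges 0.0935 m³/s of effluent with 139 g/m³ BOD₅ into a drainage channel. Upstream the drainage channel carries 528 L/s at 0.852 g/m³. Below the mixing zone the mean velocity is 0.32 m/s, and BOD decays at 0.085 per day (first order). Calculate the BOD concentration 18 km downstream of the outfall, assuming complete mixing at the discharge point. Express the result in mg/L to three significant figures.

528 L/s = 0.528 m³/s.
After complete mixing, C₀ = (0.0935·139 + 0.528·0.852) / 0.6215 = 21.64 mg/L.
Travel time t = 1.8e+04 m / 0.32 m/s = 5.625e+04 s = 0.651 d.
C = 21.64·exp(−0.085·0.651) = 21.64·0.9462 = 20.47 mg/L.

20.5 mg/L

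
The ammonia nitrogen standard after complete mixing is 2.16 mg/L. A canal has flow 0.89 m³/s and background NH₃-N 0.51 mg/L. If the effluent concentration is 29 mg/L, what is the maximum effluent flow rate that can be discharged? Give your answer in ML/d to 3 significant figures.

4.73 ML/d

Mass balance at complete mixing: C_std·(Q_w + Q_r) = Q_w·C_e + Q_r·C_b.
Rearranging, Q_w = Q_r·(C_std − C_b)/(C_e − C_std) = 0.89·(2.16 − 0.51) / (29 − 2.16) = 0.05471 m³/s.
= 4.727 ML/d.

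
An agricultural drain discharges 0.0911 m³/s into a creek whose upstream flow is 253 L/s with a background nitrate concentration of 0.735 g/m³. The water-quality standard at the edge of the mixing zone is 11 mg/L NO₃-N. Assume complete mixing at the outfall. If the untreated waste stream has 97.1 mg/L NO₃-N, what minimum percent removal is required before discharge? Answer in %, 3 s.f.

253 L/s = 0.253 m³/s.
Mass balance: 11·0.3441 = 0.0911·Cₑ + 0.253·0.735.
Cₑ = (3.785 − 0.186) / 0.0911 = 39.51 mg/L.
Required removal = 1 − 39.51/97.1 = 59.31 %.

59.3 %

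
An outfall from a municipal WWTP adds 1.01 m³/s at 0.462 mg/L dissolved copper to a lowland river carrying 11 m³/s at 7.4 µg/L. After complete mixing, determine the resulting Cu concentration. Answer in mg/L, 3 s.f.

7.4 µg/L = 0.0074 mg/L.
By mass balance at complete mixing, C = (1.01·0.462 + 11·0.0074) / (1.01 + 11) = 0.548/12.01 = 0.04563 mg/L.

0.0456 mg/L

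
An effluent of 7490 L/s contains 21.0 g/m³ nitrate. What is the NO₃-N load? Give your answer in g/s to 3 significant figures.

157 g/s

7490 L/s = 7.49 m³/s.
Mass flux = Q·C = 7.49 m³/s × 21 g/m³ = 157.3 g/s.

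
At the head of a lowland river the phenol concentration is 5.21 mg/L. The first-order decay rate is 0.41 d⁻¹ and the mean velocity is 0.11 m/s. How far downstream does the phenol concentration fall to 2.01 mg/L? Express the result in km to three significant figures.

22.1 km

From C = C₀·e^(−kt), t = ln(C₀/C)/k = ln(5.21/2.01)/0.41 = 0.9524/0.41 = 2.323 d.
Distance = v·t = 0.11 m/s × 2.007e+05 s = 2.208e+04 m = 22.08 km.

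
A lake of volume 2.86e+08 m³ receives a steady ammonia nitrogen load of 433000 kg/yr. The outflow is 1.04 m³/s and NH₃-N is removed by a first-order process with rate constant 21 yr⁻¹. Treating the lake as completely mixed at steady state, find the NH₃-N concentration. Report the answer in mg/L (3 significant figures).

0.0717 mg/L

Outflow Q = 1.04 m³/s × 3.156e+07 s/yr = 3.282e+07 m³/yr.
Steady-state CSTR mass balance: W = Q·C + k·V·C, so C = W/(Q + kV).
Q + kV = 3.282e+07 + 21·2.86e+08 = 6.039e+09 m³/yr.
C = 433000/6.039e+09 = 7.17e-05 kg/m³ = 0.0717 mg/L.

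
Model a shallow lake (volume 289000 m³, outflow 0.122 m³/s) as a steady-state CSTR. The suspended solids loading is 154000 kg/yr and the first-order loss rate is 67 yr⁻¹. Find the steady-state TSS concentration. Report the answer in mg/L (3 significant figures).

6.63 mg/L

Outflow Q = 0.122 m³/s × 3.156e+07 s/yr = 3.85e+06 m³/yr.
Steady-state CSTR mass balance: W = Q·C + k·V·C, so C = W/(Q + kV).
Q + kV = 3.85e+06 + 67·289000 = 2.321e+07 m³/yr.
C = 154000/2.321e+07 = 0.006634 kg/m³ = 6.634 mg/L.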